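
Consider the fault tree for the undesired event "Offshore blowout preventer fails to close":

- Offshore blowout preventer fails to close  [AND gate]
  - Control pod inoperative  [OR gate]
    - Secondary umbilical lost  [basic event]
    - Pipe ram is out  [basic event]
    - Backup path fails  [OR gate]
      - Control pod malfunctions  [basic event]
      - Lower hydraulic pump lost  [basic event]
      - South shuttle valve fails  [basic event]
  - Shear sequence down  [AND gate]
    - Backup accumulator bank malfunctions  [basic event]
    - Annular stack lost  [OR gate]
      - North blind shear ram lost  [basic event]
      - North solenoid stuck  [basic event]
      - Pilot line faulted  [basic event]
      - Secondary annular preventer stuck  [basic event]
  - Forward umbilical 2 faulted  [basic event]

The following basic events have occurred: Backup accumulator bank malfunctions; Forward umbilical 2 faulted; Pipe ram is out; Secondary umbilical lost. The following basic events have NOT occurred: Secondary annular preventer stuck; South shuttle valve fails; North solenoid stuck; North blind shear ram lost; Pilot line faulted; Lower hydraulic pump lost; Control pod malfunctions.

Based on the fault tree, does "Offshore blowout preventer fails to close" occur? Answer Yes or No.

No

Backup path fails [OR]: Control pod malfunctions=not, Lower hydraulic pump lost=not, South shuttle valve fails=not → no input occurs → does not occur.
Control pod inoperative [OR]: Secondary umbilical lost=occurs, Pipe ram is out=occurs, Backup path fails=not → at least one input occurs → occurs.
Annular stack lost [OR]: North blind shear ram lost=not, North solenoid stuck=not, Pilot line faulted=not, Secondary annular preventer stuck=not → no input occurs → does not occur.
Shear sequence down [AND]: Backup accumulator bank malfunctions=occurs, Annular stack lost=not → not all inputs occur → does not occur.
Offshore blowout preventer fails to close [AND]: Control pod inoperative=occurs, Shear sequence down=not, Forward umbilical 2 faulted=occurs → not all inputs occur → does not occur.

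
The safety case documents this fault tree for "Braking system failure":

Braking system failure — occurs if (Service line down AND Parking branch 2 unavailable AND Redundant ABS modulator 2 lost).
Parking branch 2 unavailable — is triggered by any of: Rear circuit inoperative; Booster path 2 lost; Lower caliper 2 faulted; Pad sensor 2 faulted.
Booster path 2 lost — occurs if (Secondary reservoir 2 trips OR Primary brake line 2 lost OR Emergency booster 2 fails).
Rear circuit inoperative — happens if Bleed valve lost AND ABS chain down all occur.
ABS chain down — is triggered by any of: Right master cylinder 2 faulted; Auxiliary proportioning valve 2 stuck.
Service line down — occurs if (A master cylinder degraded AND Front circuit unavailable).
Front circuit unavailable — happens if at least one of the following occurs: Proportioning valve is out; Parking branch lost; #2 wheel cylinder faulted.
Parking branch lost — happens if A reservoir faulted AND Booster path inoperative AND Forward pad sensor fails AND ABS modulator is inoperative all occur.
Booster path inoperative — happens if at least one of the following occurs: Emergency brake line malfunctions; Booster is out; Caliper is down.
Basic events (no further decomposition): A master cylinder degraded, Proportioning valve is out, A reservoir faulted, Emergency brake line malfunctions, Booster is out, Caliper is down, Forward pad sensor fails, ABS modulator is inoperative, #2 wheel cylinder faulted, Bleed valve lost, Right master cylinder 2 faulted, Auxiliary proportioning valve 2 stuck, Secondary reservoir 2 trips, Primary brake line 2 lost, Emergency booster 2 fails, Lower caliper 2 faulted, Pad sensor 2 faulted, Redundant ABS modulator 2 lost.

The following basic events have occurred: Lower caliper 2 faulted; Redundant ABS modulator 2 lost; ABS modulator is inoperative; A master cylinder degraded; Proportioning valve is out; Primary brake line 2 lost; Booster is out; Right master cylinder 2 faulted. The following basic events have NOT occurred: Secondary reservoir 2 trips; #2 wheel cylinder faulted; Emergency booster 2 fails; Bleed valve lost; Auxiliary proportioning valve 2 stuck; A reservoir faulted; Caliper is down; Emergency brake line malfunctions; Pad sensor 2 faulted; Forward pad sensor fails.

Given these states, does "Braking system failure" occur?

Yes

Booster path inoperative [OR]: Emergency brake line malfunctions=not, Booster is out=occurs, Caliper is down=not → at least one input occurs → occurs.
Parking branch lost [AND]: A reservoir faulted=not, Booster path inoperative=occurs, Forward pad sensor fails=not, ABS modulator is inoperative=occurs → not all inputs occur → does not occur.
Front circuit unavailable [OR]: Proportioning valve is out=occurs, Parking branch lost=not, #2 wheel cylinder faulted=not → at least one input occurs → occurs.
Service line down [AND]: A master cylinder degraded=occurs, Front circuit unavailable=occurs → all inputs occur → occurs.
ABS chain down [OR]: Right master cylinder 2 faulted=occurs, Auxiliary proportioning valve 2 stuck=not → at least one input occurs → occurs.
Rear circuit inoperative [AND]: Bleed valve lost=not, ABS chain down=occurs → not all inputs occur → does not occur.
Booster path 2 lost [OR]: Secondary reservoir 2 trips=not, Primary brake line 2 lost=occurs, Emergency booster 2 fails=not → at least one input occurs → occurs.
Parking branch 2 unavailable [OR]: Rear circuit inoperative=not, Booster path 2 lost=occurs, Lower caliper 2 faulted=occurs, Pad sensor 2 faulted=not → at least one input occurs → occurs.
Braking system failure [AND]: Service line down=occurs, Parking branch 2 unavailable=occurs, Redundant ABS modulator 2 lost=occurs → all inputs occur → occurs.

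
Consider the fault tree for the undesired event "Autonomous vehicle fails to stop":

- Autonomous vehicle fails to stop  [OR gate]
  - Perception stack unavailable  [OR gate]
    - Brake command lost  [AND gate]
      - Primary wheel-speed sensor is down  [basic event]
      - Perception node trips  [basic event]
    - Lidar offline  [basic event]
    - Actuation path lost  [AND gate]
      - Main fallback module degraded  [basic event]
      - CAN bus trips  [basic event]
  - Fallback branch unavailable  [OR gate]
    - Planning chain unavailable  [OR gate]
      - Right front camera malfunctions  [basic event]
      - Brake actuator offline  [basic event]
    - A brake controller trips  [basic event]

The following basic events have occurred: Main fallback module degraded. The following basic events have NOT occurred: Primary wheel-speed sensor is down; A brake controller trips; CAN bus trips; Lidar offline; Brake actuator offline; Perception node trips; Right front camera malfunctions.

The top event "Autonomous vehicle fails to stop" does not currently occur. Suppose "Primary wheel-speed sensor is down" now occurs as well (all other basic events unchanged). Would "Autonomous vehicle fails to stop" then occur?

Counterfactual: set "Primary wheel-speed sensor is down" to occurred.
Brake command lost [AND]: Primary wheel-speed sensor is down=occurs, Perception node trips=not → not all inputs occur → does not occur.
Actuation path lost [AND]: Main fallback module degraded=occurs, CAN bus trips=not → not all inputs occur → does not occur.
Perception stack unavailable [OR]: Brake command lost=not, Lidar offline=not, Actuation path lost=not → no input occurs → does not occur.
Planning chain unavailable [OR]: Right front camera malfunctions=not, Brake actuator offline=not → no input occurs → does not occur.
Fallback branch unavailable [OR]: Planning chain unavailable=not, A brake controller trips=not → no input occurs → does not occur.
Autonomous vehicle fails to stop [OR]: Perception stack unavailable=not, Fallback branch unavailable=not → no input occurs → does not occur.

No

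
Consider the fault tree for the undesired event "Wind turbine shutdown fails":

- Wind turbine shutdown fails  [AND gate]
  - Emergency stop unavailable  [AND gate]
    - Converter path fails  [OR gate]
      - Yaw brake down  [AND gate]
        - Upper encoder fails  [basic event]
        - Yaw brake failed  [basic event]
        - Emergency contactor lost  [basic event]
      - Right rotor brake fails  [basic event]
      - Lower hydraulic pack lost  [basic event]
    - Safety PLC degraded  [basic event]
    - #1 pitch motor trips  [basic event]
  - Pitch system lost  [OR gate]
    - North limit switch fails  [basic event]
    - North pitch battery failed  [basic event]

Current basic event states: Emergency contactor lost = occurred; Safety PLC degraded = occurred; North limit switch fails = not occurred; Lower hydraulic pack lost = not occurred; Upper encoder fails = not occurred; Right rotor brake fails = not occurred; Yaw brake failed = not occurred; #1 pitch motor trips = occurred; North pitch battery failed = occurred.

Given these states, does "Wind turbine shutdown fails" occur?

No

Yaw brake down [AND]: Upper encoder fails=not, Yaw brake failed=not, Emergency contactor lost=occurs → not all inputs occur → does not occur.
Converter path fails [OR]: Yaw brake down=not, Right rotor brake fails=not, Lower hydraulic pack lost=not → no input occurs → does not occur.
Emergency stop unavailable [AND]: Converter path fails=not, Safety PLC degraded=occurs, #1 pitch motor trips=occurs → not all inputs occur → does not occur.
Pitch system lost [OR]: North limit switch fails=not, North pitch battery failed=occurs → at least one input occurs → occurs.
Wind turbine shutdown fails [AND]: Emergency stop unavailable=not, Pitch system lost=occurs → not all inputs occur → does not occur.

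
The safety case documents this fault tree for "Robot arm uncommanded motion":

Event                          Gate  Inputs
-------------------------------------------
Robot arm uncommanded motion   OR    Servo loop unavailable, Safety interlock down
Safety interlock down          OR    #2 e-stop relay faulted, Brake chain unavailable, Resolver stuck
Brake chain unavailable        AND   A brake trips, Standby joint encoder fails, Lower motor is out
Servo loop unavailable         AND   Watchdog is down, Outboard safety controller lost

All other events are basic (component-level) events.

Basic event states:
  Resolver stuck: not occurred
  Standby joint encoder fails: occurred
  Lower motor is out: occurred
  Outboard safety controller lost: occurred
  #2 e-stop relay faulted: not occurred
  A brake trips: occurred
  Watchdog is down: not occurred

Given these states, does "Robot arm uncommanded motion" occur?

Servo loop unavailable [AND]: Watchdog is down=not, Outboard safety controller lost=occurs → not all inputs occur → does not occur.
Brake chain unavailable [AND]: A brake trips=occurs, Standby joint encoder fails=occurs, Lower motor is out=occurs → all inputs occur → occurs.
Safety interlock down [OR]: #2 e-stop relay faulted=not, Brake chain unavailable=occurs, Resolver stuck=not → at least one input occurs → occurs.
Robot arm uncommanded motion [OR]: Servo loop unavailable=not, Safety interlock down=occurs → at least one input occurs → occurs.

Yes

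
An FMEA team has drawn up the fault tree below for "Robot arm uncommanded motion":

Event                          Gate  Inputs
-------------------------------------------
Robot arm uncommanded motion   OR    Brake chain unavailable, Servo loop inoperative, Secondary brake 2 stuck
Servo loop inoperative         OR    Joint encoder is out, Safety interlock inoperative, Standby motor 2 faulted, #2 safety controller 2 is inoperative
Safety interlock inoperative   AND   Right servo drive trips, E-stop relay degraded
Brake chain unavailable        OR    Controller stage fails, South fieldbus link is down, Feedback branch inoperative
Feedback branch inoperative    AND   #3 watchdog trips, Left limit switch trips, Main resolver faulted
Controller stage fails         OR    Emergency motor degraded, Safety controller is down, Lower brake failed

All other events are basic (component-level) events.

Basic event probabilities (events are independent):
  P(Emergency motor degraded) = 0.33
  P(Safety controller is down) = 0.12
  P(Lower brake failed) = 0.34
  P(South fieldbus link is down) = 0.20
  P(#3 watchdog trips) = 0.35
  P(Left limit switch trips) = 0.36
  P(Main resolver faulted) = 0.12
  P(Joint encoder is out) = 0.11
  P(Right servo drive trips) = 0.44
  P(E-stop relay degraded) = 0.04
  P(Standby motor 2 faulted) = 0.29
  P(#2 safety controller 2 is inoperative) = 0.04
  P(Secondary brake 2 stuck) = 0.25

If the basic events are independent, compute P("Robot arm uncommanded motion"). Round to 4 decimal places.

P(Controller stage fails) [OR] = 1 − (1−0.33) × (1−0.12) × (1−0.34) = 0.610864
P(Feedback branch inoperative) [AND] = 0.35 × 0.36 × 0.12 = 0.015120
P(Brake chain unavailable) [OR] = 1 − (1−0.610864) × (1−0.20) × (1−0.015120) = 0.693398
P(Safety interlock inoperative) [AND] = 0.44 × 0.04 = 0.017600
P(Servo loop inoperative) [OR] = 1 − (1−0.11) × (1−0.017600) × (1−0.29) × (1−0.04) = 0.404053
P(Robot arm uncommanded motion) [OR] = 1 − (1−0.693398) × (1−0.404053) × (1−0.25) = 0.862961
Rounded to 4 decimal places: P(Robot arm uncommanded motion) ≈ 0.8630.

0.8630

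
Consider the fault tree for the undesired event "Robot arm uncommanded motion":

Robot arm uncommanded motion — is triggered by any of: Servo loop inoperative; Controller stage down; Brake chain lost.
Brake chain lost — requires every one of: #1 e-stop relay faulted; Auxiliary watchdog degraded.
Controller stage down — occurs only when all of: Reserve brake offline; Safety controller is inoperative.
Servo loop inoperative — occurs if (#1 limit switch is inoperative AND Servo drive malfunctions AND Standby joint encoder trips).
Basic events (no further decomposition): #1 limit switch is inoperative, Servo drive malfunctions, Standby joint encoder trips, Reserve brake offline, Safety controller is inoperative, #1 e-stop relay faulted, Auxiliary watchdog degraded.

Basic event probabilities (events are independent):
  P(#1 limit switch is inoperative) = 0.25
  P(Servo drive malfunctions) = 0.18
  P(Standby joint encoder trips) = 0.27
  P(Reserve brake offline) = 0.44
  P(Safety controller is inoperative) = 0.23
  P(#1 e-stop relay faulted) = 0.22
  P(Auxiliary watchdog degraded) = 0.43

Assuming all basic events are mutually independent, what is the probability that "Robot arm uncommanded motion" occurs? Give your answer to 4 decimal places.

0.1961

P(Servo loop inoperative) [AND] = 0.25 × 0.18 × 0.27 = 0.012150
P(Controller stage down) [AND] = 0.44 × 0.23 = 0.101200
P(Brake chain lost) [AND] = 0.22 × 0.43 = 0.094600
P(Robot arm uncommanded motion) [OR] = 1 − (1−0.012150) × (1−0.101200) × (1−0.094600) = 0.196114
Rounded to 4 decimal places: P(Robot arm uncommanded motion) ≈ 0.1961.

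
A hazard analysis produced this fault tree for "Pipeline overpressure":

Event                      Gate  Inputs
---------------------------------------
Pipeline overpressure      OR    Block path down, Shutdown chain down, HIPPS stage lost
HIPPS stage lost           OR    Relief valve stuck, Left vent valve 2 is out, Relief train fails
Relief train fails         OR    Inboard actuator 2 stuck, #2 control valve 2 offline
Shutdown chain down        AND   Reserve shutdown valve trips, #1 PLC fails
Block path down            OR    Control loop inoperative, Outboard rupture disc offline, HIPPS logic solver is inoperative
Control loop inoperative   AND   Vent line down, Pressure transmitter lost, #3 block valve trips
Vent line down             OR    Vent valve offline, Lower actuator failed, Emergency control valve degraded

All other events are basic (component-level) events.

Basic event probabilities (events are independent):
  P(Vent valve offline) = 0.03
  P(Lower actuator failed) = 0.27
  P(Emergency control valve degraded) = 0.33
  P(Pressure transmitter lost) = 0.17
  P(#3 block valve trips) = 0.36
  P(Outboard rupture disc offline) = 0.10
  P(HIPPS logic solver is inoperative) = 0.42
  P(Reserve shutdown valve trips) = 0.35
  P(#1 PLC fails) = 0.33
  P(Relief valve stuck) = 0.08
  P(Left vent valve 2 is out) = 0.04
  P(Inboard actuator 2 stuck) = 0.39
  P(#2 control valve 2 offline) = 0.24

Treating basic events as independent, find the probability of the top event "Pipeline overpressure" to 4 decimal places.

P(Vent line down) [OR] = 1 − (1−0.03) × (1−0.27) × (1−0.33) = 0.525573
P(Control loop inoperative) [AND] = 0.525573 × 0.17 × 0.36 = 0.032165
P(Block path down) [OR] = 1 − (1−0.032165) × (1−0.10) × (1−0.42) = 0.494790
P(Shutdown chain down) [AND] = 0.35 × 0.33 = 0.115500
P(Relief train fails) [OR] = 1 − (1−0.39) × (1−0.24) = 0.536400
P(HIPPS stage lost) [OR] = 1 − (1−0.08) × (1−0.04) × (1−0.536400) = 0.590548
P(Pipeline overpressure) [OR] = 1 − (1−0.494790) × (1−0.115500) × (1−0.590548) = 0.817033
Rounded to 4 decimal places: P(Pipeline overpressure) ≈ 0.8170.

0.8170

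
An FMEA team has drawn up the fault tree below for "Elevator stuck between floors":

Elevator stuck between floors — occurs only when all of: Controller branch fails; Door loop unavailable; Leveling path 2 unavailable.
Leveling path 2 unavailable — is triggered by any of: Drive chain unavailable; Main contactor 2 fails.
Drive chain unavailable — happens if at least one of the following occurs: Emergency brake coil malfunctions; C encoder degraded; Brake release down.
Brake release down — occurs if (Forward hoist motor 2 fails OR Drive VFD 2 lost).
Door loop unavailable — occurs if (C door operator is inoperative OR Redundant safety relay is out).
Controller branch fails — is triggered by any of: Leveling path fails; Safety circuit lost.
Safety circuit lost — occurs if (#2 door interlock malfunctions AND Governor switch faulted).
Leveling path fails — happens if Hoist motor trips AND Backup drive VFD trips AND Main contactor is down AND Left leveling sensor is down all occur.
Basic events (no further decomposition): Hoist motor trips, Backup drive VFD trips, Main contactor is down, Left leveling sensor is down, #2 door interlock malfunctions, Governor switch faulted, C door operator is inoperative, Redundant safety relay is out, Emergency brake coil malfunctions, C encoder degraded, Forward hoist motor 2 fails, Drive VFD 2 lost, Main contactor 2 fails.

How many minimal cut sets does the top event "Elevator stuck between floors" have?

Leveling path fails [AND]: one cut set from each child combined → 1 × 1 × 1 × 1 = 1 cut set(s).
Safety circuit lost [AND]: one cut set from each child combined → 1 × 1 = 1 cut set(s).
Controller branch fails [OR]: union of children's cut sets → 2 cut set(s).
Door loop unavailable [OR]: union of children's cut sets → 2 cut set(s).
Brake release down [OR]: union of children's cut sets → 2 cut set(s).
Drive chain unavailable [OR]: union of children's cut sets → 4 cut set(s).
Leveling path 2 unavailable [OR]: union of children's cut sets → 5 cut set(s).
Elevator stuck between floors [AND]: one cut set from each child combined → 2 × 2 × 5 = 20 cut set(s).

20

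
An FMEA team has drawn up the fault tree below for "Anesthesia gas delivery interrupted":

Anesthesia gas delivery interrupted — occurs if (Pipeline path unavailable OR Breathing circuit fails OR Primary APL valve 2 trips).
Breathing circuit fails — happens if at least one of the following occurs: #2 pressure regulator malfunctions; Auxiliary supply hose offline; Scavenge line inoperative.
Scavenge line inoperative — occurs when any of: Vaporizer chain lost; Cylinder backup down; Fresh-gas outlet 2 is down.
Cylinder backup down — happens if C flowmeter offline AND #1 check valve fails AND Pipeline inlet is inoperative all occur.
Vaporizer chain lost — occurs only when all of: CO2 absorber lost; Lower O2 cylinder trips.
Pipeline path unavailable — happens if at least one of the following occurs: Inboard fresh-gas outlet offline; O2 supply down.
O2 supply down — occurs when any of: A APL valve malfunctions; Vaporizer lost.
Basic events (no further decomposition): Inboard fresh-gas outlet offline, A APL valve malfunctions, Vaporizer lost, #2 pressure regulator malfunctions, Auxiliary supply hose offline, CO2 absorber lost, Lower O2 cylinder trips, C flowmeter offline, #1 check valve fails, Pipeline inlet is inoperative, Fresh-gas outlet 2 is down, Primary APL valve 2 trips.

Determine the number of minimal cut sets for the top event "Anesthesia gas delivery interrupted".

O2 supply down [OR]: union of children's cut sets → 2 cut set(s).
Pipeline path unavailable [OR]: union of children's cut sets → 3 cut set(s).
Vaporizer chain lost [AND]: one cut set from each child combined → 1 × 1 = 1 cut set(s).
Cylinder backup down [AND]: one cut set from each child combined → 1 × 1 × 1 = 1 cut set(s).
Scavenge line inoperative [OR]: union of children's cut sets → 3 cut set(s).
Breathing circuit fails [OR]: union of children's cut sets → 5 cut set(s).
Anesthesia gas delivery interrupted [OR]: union of children's cut sets → 9 cut set(s).
Minimal cut sets: {Inboard fresh-gas outlet offline}; {A APL valve malfunctions}; {Vaporizer lost}; {#2 pressure regulator malfunctions}; {Auxiliary supply hose offline}; {CO2 absorber lost, Lower O2 cylinder trips}; {#1 check valve fails, C flowmeter offline, Pipeline inlet is inoperative}; {Fresh-gas outlet 2 is down}; {Primary APL valve 2 trips}.

9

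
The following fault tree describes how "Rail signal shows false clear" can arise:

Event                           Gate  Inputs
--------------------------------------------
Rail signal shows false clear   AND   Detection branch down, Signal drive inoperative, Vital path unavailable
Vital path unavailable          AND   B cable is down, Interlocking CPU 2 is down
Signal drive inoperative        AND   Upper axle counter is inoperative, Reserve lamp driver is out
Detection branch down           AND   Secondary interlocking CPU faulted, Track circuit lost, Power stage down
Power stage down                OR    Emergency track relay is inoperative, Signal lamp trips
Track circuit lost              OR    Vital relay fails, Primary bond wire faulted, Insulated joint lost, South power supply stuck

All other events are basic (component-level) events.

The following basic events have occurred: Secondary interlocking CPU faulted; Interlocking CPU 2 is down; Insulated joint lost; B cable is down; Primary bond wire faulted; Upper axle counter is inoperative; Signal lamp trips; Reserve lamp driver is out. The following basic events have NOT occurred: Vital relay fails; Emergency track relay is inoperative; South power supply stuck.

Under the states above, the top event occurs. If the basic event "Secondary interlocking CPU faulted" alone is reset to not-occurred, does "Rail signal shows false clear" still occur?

Counterfactual: set "Secondary interlocking CPU faulted" to not occurred.
Track circuit lost [OR]: Vital relay fails=not, Primary bond wire faulted=occurs, Insulated joint lost=occurs, South power supply stuck=not → at least one input occurs → occurs.
Power stage down [OR]: Emergency track relay is inoperative=not, Signal lamp trips=occurs → at least one input occurs → occurs.
Detection branch down [AND]: Secondary interlocking CPU faulted=not, Track circuit lost=occurs, Power stage down=occurs → not all inputs occur → does not occur.
Signal drive inoperative [AND]: Upper axle counter is inoperative=occurs, Reserve lamp driver is out=occurs → all inputs occur → occurs.
Vital path unavailable [AND]: B cable is down=occurs, Interlocking CPU 2 is down=occurs → all inputs occur → occurs.
Rail signal shows false clear [AND]: Detection branch down=not, Signal drive inoperative=occurs, Vital path unavailable=occurs → not all inputs occur → does not occur.

No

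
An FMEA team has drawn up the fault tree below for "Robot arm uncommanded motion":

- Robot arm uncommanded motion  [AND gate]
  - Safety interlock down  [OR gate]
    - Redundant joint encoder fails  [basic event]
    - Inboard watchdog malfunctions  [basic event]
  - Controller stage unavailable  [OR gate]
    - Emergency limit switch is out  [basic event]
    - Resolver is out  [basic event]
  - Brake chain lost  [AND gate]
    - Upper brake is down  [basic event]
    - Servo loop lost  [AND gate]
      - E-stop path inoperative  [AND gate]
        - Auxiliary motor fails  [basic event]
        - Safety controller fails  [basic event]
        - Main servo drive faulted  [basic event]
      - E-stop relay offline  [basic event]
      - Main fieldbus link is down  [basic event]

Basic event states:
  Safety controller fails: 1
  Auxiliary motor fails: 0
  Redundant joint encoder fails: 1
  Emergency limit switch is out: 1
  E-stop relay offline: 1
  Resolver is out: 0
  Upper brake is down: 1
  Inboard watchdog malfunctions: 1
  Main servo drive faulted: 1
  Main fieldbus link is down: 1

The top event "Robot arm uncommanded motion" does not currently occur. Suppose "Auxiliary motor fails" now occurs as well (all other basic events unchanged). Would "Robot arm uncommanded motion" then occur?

Yes

Counterfactual: set "Auxiliary motor fails" to occurred.
Safety interlock down [OR]: Redundant joint encoder fails=occurs, Inboard watchdog malfunctions=occurs → at least one input occurs → occurs.
Controller stage unavailable [OR]: Emergency limit switch is out=occurs, Resolver is out=not → at least one input occurs → occurs.
E-stop path inoperative [AND]: Auxiliary motor fails=occurs, Safety controller fails=occurs, Main servo drive faulted=occurs → all inputs occur → occurs.
Servo loop lost [AND]: E-stop path inoperative=occurs, E-stop relay offline=occurs, Main fieldbus link is down=occurs → all inputs occur → occurs.
Brake chain lost [AND]: Upper brake is down=occurs, Servo loop lost=occurs → all inputs occur → occurs.
Robot arm uncommanded motion [AND]: Safety interlock down=occurs, Controller stage unavailable=occurs, Brake chain lost=occurs → all inputs occur → occurs.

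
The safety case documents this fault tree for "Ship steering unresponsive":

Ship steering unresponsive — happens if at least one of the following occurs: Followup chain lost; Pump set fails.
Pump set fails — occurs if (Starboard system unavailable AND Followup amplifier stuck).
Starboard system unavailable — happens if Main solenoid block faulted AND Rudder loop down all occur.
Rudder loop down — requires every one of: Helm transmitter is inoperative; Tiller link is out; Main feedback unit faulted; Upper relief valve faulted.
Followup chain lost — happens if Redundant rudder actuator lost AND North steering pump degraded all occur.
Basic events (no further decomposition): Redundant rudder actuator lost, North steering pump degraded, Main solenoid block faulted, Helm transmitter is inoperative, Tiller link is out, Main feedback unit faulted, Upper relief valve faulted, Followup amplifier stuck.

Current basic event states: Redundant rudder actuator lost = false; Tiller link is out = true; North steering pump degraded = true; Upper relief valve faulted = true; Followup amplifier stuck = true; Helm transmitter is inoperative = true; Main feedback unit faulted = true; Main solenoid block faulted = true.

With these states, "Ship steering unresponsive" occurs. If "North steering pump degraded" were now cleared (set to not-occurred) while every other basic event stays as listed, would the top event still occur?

Yes

Counterfactual: set "North steering pump degraded" to not occurred.
Followup chain lost [AND]: Redundant rudder actuator lost=not, North steering pump degraded=not → not all inputs occur → does not occur.
Rudder loop down [AND]: Helm transmitter is inoperative=occurs, Tiller link is out=occurs, Main feedback unit faulted=occurs, Upper relief valve faulted=occurs → all inputs occur → occurs.
Starboard system unavailable [AND]: Main solenoid block faulted=occurs, Rudder loop down=occurs → all inputs occur → occurs.
Pump set fails [AND]: Starboard system unavailable=occurs, Followup amplifier stuck=occurs → all inputs occur → occurs.
Ship steering unresponsive [OR]: Followup chain lost=not, Pump set fails=occurs → at least one input occurs → occurs.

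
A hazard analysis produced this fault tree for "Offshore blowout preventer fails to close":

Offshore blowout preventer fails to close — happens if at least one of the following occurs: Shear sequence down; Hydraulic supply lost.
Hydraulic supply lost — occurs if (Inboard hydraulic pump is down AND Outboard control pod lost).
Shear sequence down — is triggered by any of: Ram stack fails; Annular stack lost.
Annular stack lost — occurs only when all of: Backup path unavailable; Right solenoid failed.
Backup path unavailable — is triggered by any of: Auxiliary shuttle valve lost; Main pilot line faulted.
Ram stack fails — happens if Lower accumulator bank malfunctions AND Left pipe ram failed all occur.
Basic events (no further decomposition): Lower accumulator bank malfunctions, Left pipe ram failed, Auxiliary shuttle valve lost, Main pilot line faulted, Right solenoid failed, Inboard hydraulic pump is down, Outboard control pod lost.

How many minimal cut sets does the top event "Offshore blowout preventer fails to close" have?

Ram stack fails [AND]: one cut set from each child combined → 1 × 1 = 1 cut set(s).
Backup path unavailable [OR]: union of children's cut sets → 2 cut set(s).
Annular stack lost [AND]: one cut set from each child combined → 2 × 1 = 2 cut set(s).
Shear sequence down [OR]: union of children's cut sets → 3 cut set(s).
Hydraulic supply lost [AND]: one cut set from each child combined → 1 × 1 = 1 cut set(s).
Offshore blowout preventer fails to close [OR]: union of children's cut sets → 4 cut set(s).
Minimal cut sets: {Left pipe ram failed, Lower accumulator bank malfunctions}; {Auxiliary shuttle valve lost, Right solenoid failed}; {Main pilot line faulted, Right solenoid failed}; {Inboard hydraulic pump is down, Outboard control pod lost}.

4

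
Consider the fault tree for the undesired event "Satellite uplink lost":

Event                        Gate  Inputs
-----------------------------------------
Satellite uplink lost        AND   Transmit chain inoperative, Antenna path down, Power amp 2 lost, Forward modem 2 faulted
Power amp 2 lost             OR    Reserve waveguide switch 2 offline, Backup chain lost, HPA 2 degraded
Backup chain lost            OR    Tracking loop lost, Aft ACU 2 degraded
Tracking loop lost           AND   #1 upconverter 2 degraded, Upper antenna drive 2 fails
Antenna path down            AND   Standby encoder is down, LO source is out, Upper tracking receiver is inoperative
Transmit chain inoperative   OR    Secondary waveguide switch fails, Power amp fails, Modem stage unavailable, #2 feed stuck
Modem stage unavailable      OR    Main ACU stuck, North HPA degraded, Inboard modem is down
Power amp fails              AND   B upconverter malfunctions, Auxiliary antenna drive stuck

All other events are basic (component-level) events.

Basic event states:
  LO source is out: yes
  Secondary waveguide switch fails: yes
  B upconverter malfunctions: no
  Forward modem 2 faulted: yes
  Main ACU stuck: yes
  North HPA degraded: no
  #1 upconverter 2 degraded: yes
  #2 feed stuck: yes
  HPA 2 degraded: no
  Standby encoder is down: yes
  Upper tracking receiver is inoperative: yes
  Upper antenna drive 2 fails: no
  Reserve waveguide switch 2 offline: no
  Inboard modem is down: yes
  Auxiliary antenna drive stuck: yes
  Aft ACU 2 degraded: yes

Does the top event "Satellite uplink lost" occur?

Yes

Power amp fails [AND]: B upconverter malfunctions=not, Auxiliary antenna drive stuck=occurs → not all inputs occur → does not occur.
Modem stage unavailable [OR]: Main ACU stuck=occurs, North HPA degraded=not, Inboard modem is down=occurs → at least one input occurs → occurs.
Transmit chain inoperative [OR]: Secondary waveguide switch fails=occurs, Power amp fails=not, Modem stage unavailable=occurs, #2 feed stuck=occurs → at least one input occurs → occurs.
Antenna path down [AND]: Standby encoder is down=occurs, LO source is out=occurs, Upper tracking receiver is inoperative=occurs → all inputs occur → occurs.
Tracking loop lost [AND]: #1 upconverter 2 degraded=occurs, Upper antenna drive 2 fails=not → not all inputs occur → does not occur.
Backup chain lost [OR]: Tracking loop lost=not, Aft ACU 2 degraded=occurs → at least one input occurs → occurs.
Power amp 2 lost [OR]: Reserve waveguide switch 2 offline=not, Backup chain lost=occurs, HPA 2 degraded=not → at least one input occurs → occurs.
Satellite uplink lost [AND]: Transmit chain inoperative=occurs, Antenna path down=occurs, Power amp 2 lost=occurs, Forward modem 2 faulted=occurs → all inputs occur → occurs.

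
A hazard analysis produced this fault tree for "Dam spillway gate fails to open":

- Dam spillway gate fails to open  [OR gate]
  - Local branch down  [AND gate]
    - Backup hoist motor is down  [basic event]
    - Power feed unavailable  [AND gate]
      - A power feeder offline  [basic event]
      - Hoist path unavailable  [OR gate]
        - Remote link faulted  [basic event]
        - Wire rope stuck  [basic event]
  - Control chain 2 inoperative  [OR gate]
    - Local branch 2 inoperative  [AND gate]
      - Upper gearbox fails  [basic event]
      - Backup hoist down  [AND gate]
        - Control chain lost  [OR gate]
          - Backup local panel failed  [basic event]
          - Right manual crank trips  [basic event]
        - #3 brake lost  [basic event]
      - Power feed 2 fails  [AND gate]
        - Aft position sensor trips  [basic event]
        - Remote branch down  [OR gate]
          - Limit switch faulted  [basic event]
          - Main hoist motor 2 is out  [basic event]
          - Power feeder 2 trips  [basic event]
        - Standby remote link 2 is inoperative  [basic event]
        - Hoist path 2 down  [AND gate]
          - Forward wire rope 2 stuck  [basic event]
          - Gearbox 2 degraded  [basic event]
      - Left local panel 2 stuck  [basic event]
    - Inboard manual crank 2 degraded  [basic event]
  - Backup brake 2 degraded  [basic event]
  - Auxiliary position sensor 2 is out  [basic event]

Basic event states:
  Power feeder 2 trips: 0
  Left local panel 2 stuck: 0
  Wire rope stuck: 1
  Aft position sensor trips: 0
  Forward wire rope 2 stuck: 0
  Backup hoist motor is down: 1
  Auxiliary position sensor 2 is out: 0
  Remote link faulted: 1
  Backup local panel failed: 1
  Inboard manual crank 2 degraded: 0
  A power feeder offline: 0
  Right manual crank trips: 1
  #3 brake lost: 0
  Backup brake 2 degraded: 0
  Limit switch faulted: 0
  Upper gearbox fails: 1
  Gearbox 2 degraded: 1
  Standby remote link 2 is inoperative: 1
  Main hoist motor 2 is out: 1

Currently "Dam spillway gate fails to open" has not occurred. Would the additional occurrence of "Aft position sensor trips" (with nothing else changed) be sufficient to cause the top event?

Counterfactual: set "Aft position sensor trips" to occurred.
Hoist path unavailable [OR]: Remote link faulted=occurs, Wire rope stuck=occurs → at least one input occurs → occurs.
Power feed unavailable [AND]: A power feeder offline=not, Hoist path unavailable=occurs → not all inputs occur → does not occur.
Local branch down [AND]: Backup hoist motor is down=occurs, Power feed unavailable=not → not all inputs occur → does not occur.
Control chain lost [OR]: Backup local panel failed=occurs, Right manual crank trips=occurs → at least one input occurs → occurs.
Backup hoist down [AND]: Control chain lost=occurs, #3 brake lost=not → not all inputs occur → does not occur.
Remote branch down [OR]: Limit switch faulted=not, Main hoist motor 2 is out=occurs, Power feeder 2 trips=not → at least one input occurs → occurs.
Hoist path 2 down [AND]: Forward wire rope 2 stuck=not, Gearbox 2 degraded=occurs → not all inputs occur → does not occur.
Power feed 2 fails [AND]: Aft position sensor trips=occurs, Remote branch down=occurs, Standby remote link 2 is inoperative=occurs, Hoist path 2 down=not → not all inputs occur → does not occur.
Local branch 2 inoperative [AND]: Upper gearbox fails=occurs, Backup hoist down=not, Power feed 2 fails=not, Left local panel 2 stuck=not → not all inputs occur → does not occur.
Control chain 2 inoperative [OR]: Local branch 2 inoperative=not, Inboard manual crank 2 degraded=not → no input occurs → does not occur.
Dam spillway gate fails to open [OR]: Local branch down=not, Control chain 2 inoperative=not, Backup brake 2 degraded=not, Auxiliary position sensor 2 is out=not → no input occurs → does not occur.

No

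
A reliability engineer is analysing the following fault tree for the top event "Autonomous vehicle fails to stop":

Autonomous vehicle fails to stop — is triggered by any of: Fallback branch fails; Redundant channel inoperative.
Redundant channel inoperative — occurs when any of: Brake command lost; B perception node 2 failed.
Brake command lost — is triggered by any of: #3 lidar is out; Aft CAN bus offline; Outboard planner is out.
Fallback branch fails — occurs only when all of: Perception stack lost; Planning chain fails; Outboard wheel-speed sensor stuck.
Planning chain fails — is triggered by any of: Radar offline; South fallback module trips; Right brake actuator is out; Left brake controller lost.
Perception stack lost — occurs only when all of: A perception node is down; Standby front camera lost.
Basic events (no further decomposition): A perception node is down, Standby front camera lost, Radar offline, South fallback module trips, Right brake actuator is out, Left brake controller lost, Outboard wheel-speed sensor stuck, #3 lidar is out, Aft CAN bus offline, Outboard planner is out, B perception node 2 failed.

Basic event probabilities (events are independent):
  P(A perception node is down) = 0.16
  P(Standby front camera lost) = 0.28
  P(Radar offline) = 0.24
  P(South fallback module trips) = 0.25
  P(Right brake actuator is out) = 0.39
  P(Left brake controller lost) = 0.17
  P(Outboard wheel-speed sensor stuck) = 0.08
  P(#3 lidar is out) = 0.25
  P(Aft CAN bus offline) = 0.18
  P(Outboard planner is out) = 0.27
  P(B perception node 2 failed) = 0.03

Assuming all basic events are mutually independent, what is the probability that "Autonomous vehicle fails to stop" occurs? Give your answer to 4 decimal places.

0.5656

P(Perception stack lost) [AND] = 0.16 × 0.28 = 0.044800
P(Planning chain fails) [OR] = 1 − (1−0.24) × (1−0.25) × (1−0.39) × (1−0.17) = 0.711409
P(Fallback branch fails) [AND] = 0.044800 × 0.711409 × 0.08 = 0.002550
P(Brake command lost) [OR] = 1 − (1−0.25) × (1−0.18) × (1−0.27) = 0.551050
P(Redundant channel inoperative) [OR] = 1 − (1−0.551050) × (1−0.03) = 0.564519
P(Autonomous vehicle fails to stop) [OR] = 1 − (1−0.002550) × (1−0.564519) = 0.565629
Rounded to 4 decimal places: P(Autonomous vehicle fails to stop) ≈ 0.5656.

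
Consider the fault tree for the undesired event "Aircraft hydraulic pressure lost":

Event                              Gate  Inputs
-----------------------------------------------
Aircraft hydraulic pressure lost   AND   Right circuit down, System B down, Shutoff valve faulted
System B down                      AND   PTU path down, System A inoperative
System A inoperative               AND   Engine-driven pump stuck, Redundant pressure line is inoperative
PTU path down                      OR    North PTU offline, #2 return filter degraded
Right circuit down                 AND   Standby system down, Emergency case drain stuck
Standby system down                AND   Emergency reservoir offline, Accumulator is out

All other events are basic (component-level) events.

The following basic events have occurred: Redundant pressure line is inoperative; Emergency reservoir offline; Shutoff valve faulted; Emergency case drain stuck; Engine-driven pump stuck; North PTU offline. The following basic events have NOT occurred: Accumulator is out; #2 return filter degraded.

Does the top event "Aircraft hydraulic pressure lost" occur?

Standby system down [AND]: Emergency reservoir offline=occurs, Accumulator is out=not → not all inputs occur → does not occur.
Right circuit down [AND]: Standby system down=not, Emergency case drain stuck=occurs → not all inputs occur → does not occur.
PTU path down [OR]: North PTU offline=occurs, #2 return filter degraded=not → at least one input occurs → occurs.
System A inoperative [AND]: Engine-driven pump stuck=occurs, Redundant pressure line is inoperative=occurs → all inputs occur → occurs.
System B down [AND]: PTU path down=occurs, System A inoperative=occurs → all inputs occur → occurs.
Aircraft hydraulic pressure lost [AND]: Right circuit down=not, System B down=occurs, Shutoff valve faulted=occurs → not all inputs occur → does not occur.

No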